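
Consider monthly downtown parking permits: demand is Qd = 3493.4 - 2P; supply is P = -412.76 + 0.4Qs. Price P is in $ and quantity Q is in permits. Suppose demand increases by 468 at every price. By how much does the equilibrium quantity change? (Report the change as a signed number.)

ΔQ = 260

In direct form, Qs = 1031.9 + 2.5P.
Set Qd = Qs: 3493.4 - 2P = 1031.9 + 2.5P, so 2461.5 = 4.5P and P* = 547.
Plugging P* into demand: Q* = 3493.4 - 2(547) = 2399.4.
After the shift, demand is Qd = 3961.4 - 2P.
The new intersection has 2929.5 = 4.5P, i.e. P = 651, Q = 2659.4.
ΔQ = 2659.4 - 2399.4 = 260.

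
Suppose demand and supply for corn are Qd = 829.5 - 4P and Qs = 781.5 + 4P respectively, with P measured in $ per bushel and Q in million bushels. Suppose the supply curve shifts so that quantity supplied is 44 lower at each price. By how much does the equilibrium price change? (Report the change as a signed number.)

The market clears where 829.5 - 4P = 781.5 + 4P. Rearranging, 8P = 48, hence P* = 6.
Substitute back: Q* = 829.5 - 4(6) = 805.5.
After the shift, supply is Qs = 737.5 + 4P.
The new intersection has 92 = 8P, i.e. P = 11.5, Q = 783.5.
ΔP = 11.5 - 6 = 5.5.

ΔP = 5.5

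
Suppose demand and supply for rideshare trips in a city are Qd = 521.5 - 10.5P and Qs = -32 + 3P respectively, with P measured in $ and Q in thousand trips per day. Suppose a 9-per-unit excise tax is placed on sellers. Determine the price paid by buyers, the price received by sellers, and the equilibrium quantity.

With a tax of 9 on sellers, they supply based on the net price P_s = P_b - 9, so Qs = -59 + 3P_b.
Equate demand and the shifted supply: 521.5 - 10.5P_b = -59 + 3P_b, giving 13.5P_b = 580.5, so P_b = 43.
Then P_s = 43 - 9 = 34 and Q = 521.5 - 10.5(43) = 70.

P_b = 43, P_s = 34, Q = 70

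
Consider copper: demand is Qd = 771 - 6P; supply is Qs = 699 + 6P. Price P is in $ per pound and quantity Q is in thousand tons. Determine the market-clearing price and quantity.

P* = 6, Q* = 735

Equating demand and supply, 771 - 6P = 699 + 6P gives 12P = 72, so P* = 6.
Substitute back: Q* = 771 - 6(6) = 735.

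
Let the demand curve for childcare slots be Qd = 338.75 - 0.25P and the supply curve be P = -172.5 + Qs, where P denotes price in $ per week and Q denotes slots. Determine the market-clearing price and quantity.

Rewriting in direct form: Qs = 172.5 + P.
At equilibrium Qd = Qs, so 338.75 - 0.25P = 172.5 + P; collecting terms, 166.25 = 1.25P and P* = 133.
Substitute back: Q* = 338.75 - 0.25(133) = 305.5.

P* = 133, Q* = 305.5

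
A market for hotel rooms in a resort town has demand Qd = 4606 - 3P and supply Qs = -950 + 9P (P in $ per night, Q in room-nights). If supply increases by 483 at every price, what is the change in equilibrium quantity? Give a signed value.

ΔQ = 120.75

At equilibrium Qd = Qs, so 4606 - 3P = -950 + 9P; collecting terms, 5556 = 12P and P* = 463.
Substitute back: Q* = 4606 - 3(463) = 3217.
After the shift, supply is Qs = -467 + 9P.
New equilibrium: 5073 = 12P, so P = 422.75 and Q = 3337.75.
ΔQ = 3337.75 - 3217 = 120.75.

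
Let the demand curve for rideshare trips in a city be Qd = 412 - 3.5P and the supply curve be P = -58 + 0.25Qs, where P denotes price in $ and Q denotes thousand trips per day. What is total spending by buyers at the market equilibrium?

Rewriting in direct form: Qs = 232 + 4P.
Set Qd = Qs: 412 - 3.5P = 232 + 4P, so 180 = 7.5P and P* = 24.
From the demand curve, Q* = 412 - 3.5(24) = 328.
Total spending by buyers = P* × Q* = 24 × 328 = 7872.

Total spending by buyers = 7872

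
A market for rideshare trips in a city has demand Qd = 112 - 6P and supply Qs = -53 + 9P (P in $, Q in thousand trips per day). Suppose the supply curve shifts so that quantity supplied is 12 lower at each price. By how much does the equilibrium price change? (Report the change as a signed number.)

The market clears where 112 - 6P = -53 + 9P. Rearranging, 15P = 165, hence P* = 11.
Plugging P* into demand: Q* = 112 - 6(11) = 46.
After the shift, supply is Qs = -65 + 9P.
New equilibrium: 177 = 15P, so P = 11.8 and Q = 41.2.
ΔP = 11.8 - 11 = 0.8.

ΔP = 0.8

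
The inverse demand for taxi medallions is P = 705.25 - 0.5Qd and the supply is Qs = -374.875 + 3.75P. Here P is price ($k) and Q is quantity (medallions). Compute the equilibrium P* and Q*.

Solving each curve for Q: Qd = 1410.5 - 2P.
At equilibrium Qd = Qs, so 1410.5 - 2P = -374.875 + 3.75P; collecting terms, 1785.375 = 5.75P and P* = 310.5.
Substitute back: Q* = 1410.5 - 2(310.5) = 789.5.

P* = 310.5, Q* = 789.5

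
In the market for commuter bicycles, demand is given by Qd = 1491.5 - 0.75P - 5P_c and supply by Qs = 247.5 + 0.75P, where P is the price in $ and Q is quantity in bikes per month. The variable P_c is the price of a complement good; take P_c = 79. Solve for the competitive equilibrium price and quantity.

P* = 566, Q* = 672

With P_c = 79, demand is Qd = 1096.5 - 0.75P.
Set Qd = Qs: 1096.5 - 0.75P = 247.5 + 0.75P, so 849 = 1.5P and P* = 566.
Plugging P* into demand: Q* = 1096.5 - 0.75(566) = 672.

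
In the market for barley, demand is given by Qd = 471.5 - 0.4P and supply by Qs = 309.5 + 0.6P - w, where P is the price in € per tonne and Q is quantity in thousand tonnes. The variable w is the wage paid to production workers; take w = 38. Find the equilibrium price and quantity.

With w = 38, supply is Qs = 271.5 + 0.6P.
The market clears where 471.5 - 0.4P = 271.5 + 0.6P. Rearranging, P = 200, hence P* = 200.
Plugging P* into demand: Q* = 471.5 - 0.4(200) = 391.5.

P* = 200, Q* = 391.5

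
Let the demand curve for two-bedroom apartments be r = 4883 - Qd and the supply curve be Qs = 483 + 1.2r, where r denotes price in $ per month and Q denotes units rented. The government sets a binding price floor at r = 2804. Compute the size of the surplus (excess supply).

Inverting to quantity form: Qd = 4883 - r.
With r fixed at 2804, quantity demanded is 2079 and quantity supplied is 3847.8.
Surplus = Qs - Qd = 3847.8 - 2079 = 1768.8.

Surplus = 1768.8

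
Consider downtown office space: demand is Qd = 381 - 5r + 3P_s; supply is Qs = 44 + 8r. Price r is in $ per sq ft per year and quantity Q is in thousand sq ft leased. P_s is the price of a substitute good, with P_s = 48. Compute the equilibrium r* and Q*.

With P_s = 48, demand is Qd = 525 - 5r.
At equilibrium Qd = Qs, so 525 - 5r = 44 + 8r; collecting terms, 481 = 13r and r* = 37.
From the demand curve, Q* = 525 - 5(37) = 340.

r* = 37, Q* = 340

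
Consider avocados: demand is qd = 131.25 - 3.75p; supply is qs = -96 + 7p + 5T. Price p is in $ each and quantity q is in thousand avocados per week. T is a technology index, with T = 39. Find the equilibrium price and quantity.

p* = 3, q* = 120

With T = 39, supply is qs = 99 + 7p.
At equilibrium qd = qs, so 131.25 - 3.75p = 99 + 7p; collecting terms, 32.25 = 10.75p and p* = 3.
Then q* = 131.25 - 3.75(3) = 120.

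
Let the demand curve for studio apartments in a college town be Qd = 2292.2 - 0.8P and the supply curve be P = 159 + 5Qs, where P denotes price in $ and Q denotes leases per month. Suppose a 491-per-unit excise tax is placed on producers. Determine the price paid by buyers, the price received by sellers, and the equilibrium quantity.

In direct form, Qs = -31.8 + 0.2P.
With a tax of 491 on producers, they supply based on the net price P_s = P_b - 491, so Qs = -130 + 0.2P_b.
Set Qd = Qs: 2292.2 - 0.8P_b = -130 + 0.2P_b, so 2422.2 = P_b and P_b = 2422.2.
Then P_s = 2422.2 - 491 = 1931.2 and Q = 2292.2 - 0.8(2422.2) = 354.44.

P_b = 2422.2, P_s = 1931.2, Q = 354.44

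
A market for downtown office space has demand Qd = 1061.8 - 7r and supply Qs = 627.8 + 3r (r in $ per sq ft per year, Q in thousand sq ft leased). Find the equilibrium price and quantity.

At equilibrium Qd = Qs, so 1061.8 - 7r = 627.8 + 3r; collecting terms, 434 = 10r and r* = 43.4.
Substitute back: Q* = 1061.8 - 7(43.4) = 758.

r* = 43.4, Q* = 758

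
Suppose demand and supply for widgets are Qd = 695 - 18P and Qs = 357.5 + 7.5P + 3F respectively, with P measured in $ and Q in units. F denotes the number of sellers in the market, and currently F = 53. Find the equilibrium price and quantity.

P* = 7, Q* = 569

With F = 53, supply is Qs = 516.5 + 7.5P.
Set Qd = Qs: 695 - 18P = 516.5 + 7.5P, so 178.5 = 25.5P and P* = 7.
Then Q* = 695 - 18(7) = 569.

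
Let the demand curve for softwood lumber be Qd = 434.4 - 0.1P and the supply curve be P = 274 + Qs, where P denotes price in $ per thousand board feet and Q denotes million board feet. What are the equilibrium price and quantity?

Solving each curve for Q: Qs = -274 + P.
Set Qd = Qs: 434.4 - 0.1P = -274 + P, so 708.4 = 1.1P and P* = 644.
From the demand curve, Q* = 434.4 - 0.1(644) = 370.

P* = 644, Q* = 370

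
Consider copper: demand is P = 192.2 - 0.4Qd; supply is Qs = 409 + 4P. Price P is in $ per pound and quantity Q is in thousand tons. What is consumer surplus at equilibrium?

Solving each curve for Q: Qd = 480.5 - 2.5P.
The market clears where 480.5 - 2.5P = 409 + 4P. Rearranging, 6.5P = 71.5, hence P* = 11.
From the demand curve, Q* = 480.5 - 2.5(11) = 453.
Demand choke price (Qd = 0): P = 480.5/2.5 = 192.2. Consumer surplus = ½ × (192.2 - 11) × 453 = 41041.8.

Consumer surplus = 41041.8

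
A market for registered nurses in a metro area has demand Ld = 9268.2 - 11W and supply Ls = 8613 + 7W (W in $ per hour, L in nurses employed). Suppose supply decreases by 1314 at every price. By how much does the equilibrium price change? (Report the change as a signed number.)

The market clears where 9268.2 - 11W = 8613 + 7W. Rearranging, 18W = 655.2, hence W* = 36.4.
Plugging W* into demand: L* = 9268.2 - 11(36.4) = 8867.8.
After the shift, supply is Ls = 7299 + 7W.
Re-solving, 18W = 1969.2 gives W = 109.4 and L = 8064.8.
ΔW = 109.4 - 36.4 = 73.

ΔW = 73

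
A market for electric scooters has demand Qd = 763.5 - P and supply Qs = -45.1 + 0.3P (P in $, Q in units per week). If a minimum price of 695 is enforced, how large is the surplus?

Surplus = 94.9

Evaluating both curves at the floor price 695 gives Qd = 68.5, Qs = 163.4.
Surplus = Qs - Qd = 163.4 - 68.5 = 94.9.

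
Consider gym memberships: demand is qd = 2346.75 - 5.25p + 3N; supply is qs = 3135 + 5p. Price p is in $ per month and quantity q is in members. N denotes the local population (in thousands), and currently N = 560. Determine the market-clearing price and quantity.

With N = 560, demand is qd = 4026.75 - 5.25p.
Equating demand and supply, 4026.75 - 5.25p = 3135 + 5p gives 10.25p = 891.75, so p* = 87.
Plugging p* into demand: q* = 4026.75 - 5.25(87) = 3570.

p* = 87, q* = 3570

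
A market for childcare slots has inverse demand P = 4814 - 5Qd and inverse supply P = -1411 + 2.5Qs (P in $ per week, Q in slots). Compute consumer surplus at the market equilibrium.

Rewriting in direct form: Qd = 962.8 - 0.2P and Qs = 564.4 + 0.4P.
Equating demand and supply, 962.8 - 0.2P = 564.4 + 0.4P gives 0.6P = 398.4, so P* = 664.
Plugging P* into demand: Q* = 962.8 - 0.2(664) = 830.
Demand choke price (Qd = 0): P = 962.8/0.2 = 4814. Consumer surplus = ½ × (4814 - 664) × 830 = 1722250.

Consumer surplus = 1722250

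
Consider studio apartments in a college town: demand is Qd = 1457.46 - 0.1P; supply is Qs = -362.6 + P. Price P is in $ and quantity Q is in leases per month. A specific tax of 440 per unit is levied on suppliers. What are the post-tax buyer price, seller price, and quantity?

P_b = 2054.6, P_s = 1614.6, Q = 1252

The tax drives a wedge P_b - P_s = 440. Substituting P_s = P_b - 440 into supply: Qs = -802.6 + P_b.
Set Qd = Qs: 1457.46 - 0.1P_b = -802.6 + P_b, so 2260.06 = 1.1P_b and P_b = 2054.6.
Then P_s = 2054.6 - 440 = 1614.6 and Q = 1457.46 - 0.1(2054.6) = 1252.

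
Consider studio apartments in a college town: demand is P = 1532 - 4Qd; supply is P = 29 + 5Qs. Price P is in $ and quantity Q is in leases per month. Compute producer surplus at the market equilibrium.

In direct form, Qd = 383 - 0.25P and Qs = -5.8 + 0.2P.
The market clears where 383 - 0.25P = -5.8 + 0.2P. Rearranging, 0.45P = 388.8, hence P* = 864.
Plugging P* into demand: Q* = 383 - 0.25(864) = 167.
Supply choke price (Qs = 0): P = 29. Producer surplus = ½ × (864 - 29) × 167 = 69722.5.

Producer surplus = 69722.5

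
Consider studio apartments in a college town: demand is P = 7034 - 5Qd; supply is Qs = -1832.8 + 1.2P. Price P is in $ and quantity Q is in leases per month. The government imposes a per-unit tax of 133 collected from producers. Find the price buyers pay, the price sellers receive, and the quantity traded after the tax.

P_b = 2428, P_s = 2295, Q = 921.2

Solving each curve for Q: Qd = 1406.8 - 0.2P.
Producers keep P_s = P_b - 133 per unit, so supply in terms of the buyer price is Qs = -1992.4 + 1.2P_b.
Market clearing requires 1406.8 - 0.2P_b = -1992.4 + 1.2P_b; hence 3399.2 = 1.4P_b and P_b = 2428.
So P_s = 2295 and the quantity traded is Q = 1406.8 - 0.2(2428) = 921.2.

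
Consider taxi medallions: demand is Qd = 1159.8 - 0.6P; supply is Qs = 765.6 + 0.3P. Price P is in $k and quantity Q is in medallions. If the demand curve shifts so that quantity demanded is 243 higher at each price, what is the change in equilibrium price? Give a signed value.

Set Qd = Qs: 1159.8 - 0.6P = 765.6 + 0.3P, so 394.2 = 0.9P and P* = 438.
From the demand curve, Q* = 1159.8 - 0.6(438) = 897.
After the shift, demand is Qd = 1402.8 - 0.6P.
Re-solving, 0.9P = 637.2 gives P = 708 and Q = 978.
ΔP = 708 - 438 = 270.

ΔP = 270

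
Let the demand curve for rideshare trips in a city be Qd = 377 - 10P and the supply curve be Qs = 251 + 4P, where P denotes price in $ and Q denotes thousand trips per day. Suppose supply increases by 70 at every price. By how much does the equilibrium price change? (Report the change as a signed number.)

Set Qd = Qs: 377 - 10P = 251 + 4P, so 126 = 14P and P* = 9.
Plugging P* into demand: Q* = 377 - 10(9) = 287.
After the shift, supply is Qs = 321 + 4P.
New equilibrium: 56 = 14P, so P = 4 and Q = 337.
ΔP = 4 - 9 = -5.

ΔP = -5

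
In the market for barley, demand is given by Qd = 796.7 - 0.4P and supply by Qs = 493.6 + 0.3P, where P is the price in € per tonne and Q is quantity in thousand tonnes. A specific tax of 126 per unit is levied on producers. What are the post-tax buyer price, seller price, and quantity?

With a tax of 126 on producers, they supply based on the net price P_s = P_b - 126, so Qs = 455.8 + 0.3P_b.
Set Qd = Qs: 796.7 - 0.4P_b = 455.8 + 0.3P_b, so 340.9 = 0.7P_b and P_b = 487.
So P_s = 361 and the quantity traded is Q = 796.7 - 0.4(487) = 601.9.

P_b = 487, P_s = 361, Q = 601.9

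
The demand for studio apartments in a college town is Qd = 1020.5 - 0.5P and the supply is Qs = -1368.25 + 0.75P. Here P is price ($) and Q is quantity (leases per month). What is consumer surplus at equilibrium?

At equilibrium Qd = Qs, so 1020.5 - 0.5P = -1368.25 + 0.75P; collecting terms, 2388.75 = 1.25P and P* = 1911.
Substitute back: Q* = 1020.5 - 0.5(1911) = 65.
Demand choke price (Qd = 0): P = 1020.5/0.5 = 2041. Consumer surplus = ½ × (2041 - 1911) × 65 = 4225.

Consumer surplus = 4225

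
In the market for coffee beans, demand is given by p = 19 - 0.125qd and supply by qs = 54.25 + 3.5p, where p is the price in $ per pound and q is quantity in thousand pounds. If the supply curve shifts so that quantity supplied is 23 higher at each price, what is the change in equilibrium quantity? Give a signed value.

Solving each curve for q: qd = 152 - 8p.
At equilibrium qd = qs, so 152 - 8p = 54.25 + 3.5p; collecting terms, 97.75 = 11.5p and p* = 8.5.
Substitute back: q* = 152 - 8(8.5) = 84.
After the shift, supply is qs = 77.25 + 3.5p.
New equilibrium: 74.75 = 11.5p, so p = 6.5 and q = 100.
Δq = 100 - 84 = 16.

Δq = 16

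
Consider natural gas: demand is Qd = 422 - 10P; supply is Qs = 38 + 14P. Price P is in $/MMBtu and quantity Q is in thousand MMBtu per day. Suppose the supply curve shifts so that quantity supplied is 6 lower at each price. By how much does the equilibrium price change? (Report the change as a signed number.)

ΔP = 0.25

Set Qd = Qs: 422 - 10P = 38 + 14P, so 384 = 24P and P* = 16.
Substitute back: Q* = 422 - 10(16) = 262.
After the shift, supply is Qs = 32 + 14P.
The new intersection has 390 = 24P, i.e. P = 16.25, Q = 259.5.
ΔP = 16.25 - 16 = 0.25.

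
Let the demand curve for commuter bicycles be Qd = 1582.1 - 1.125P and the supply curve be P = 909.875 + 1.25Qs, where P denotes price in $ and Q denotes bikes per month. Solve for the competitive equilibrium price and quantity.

P* = 1200, Q* = 232.1

In direct form, Qs = -727.9 + 0.8P.
At equilibrium Qd = Qs, so 1582.1 - 1.125P = -727.9 + 0.8P; collecting terms, 2310 = 1.925P and P* = 1200.
From the demand curve, Q* = 1582.1 - 1.125(1200) = 232.1.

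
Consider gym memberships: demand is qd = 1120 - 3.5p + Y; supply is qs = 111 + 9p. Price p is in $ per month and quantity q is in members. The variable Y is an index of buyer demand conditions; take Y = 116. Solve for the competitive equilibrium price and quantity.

With Y = 116, demand is qd = 1236 - 3.5p.
The market clears where 1236 - 3.5p = 111 + 9p. Rearranging, 12.5p = 1125, hence p* = 90.
From the demand curve, q* = 1236 - 3.5(90) = 921.

p* = 90, q* = 921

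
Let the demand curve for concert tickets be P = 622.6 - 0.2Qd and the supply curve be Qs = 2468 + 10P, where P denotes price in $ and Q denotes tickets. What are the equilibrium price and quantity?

Solving each curve for Q: Qd = 3113 - 5P.
Equating demand and supply, 3113 - 5P = 2468 + 10P gives 15P = 645, so P* = 43.
Plugging P* into demand: Q* = 3113 - 5(43) = 2898.

P* = 43, Q* = 2898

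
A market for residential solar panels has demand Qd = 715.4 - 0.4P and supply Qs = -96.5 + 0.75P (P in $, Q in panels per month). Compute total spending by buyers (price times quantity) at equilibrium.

Set Qd = Qs: 715.4 - 0.4P = -96.5 + 0.75P, so 811.9 = 1.15P and P* = 706.
Substitute back: Q* = 715.4 - 0.4(706) = 433.
Total spending by buyers = P* × Q* = 706 × 433 = 305698.

Total spending by buyers = 305698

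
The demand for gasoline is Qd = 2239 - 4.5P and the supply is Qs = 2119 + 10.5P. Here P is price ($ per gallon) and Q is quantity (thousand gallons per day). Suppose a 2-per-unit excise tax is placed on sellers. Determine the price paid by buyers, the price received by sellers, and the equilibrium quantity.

The tax drives a wedge P_b - P_s = 2. Substituting P_s = P_b - 2 into supply: Qs = 2098 + 10.5P_b.
Equate demand and the shifted supply: 2239 - 4.5P_b = 2098 + 10.5P_b, giving 15P_b = 141, so P_b = 9.4.
Then P_s = 9.4 - 2 = 7.4 and Q = 2239 - 4.5(9.4) = 2196.7.

P_b = 9.4, P_s = 7.4, Q = 2196.7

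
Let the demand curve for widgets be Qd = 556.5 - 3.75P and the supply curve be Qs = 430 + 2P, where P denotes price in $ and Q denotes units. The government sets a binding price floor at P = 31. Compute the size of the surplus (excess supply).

Evaluating both curves at the floor price 31 gives Qd = 440.25, Qs = 492.
Surplus = Qs - Qd = 492 - 440.25 = 51.75.

Surplus = 51.75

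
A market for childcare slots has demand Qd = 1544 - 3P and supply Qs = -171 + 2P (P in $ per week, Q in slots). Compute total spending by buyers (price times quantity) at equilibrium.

Equating demand and supply, 1544 - 3P = -171 + 2P gives 5P = 1715, so P* = 343.
Substitute back: Q* = 1544 - 3(343) = 515.
Total spending by buyers = P* × Q* = 343 × 515 = 176645.

Total spending by buyers = 176645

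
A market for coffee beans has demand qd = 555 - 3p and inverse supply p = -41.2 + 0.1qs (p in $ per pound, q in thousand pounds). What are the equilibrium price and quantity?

p* = 11, q* = 522

Rewriting in direct form: qs = 412 + 10p.
Equating demand and supply, 555 - 3p = 412 + 10p gives 13p = 143, so p* = 11.
Then q* = 555 - 3(11) = 522.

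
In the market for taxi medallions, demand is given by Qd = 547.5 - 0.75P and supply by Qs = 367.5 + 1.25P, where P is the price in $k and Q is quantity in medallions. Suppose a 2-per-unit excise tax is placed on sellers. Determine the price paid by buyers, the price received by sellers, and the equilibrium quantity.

P_b = 91.25, P_s = 89.25, Q = 479.0625

Sellers keep P_s = P_b - 2 per unit, so supply in terms of the buyer price is Qs = 365 + 1.25P_b.
Set Qd = Qs: 547.5 - 0.75P_b = 365 + 1.25P_b, so 182.5 = 2P_b and P_b = 91.25.
So P_s = 89.25 and the quantity traded is Q = 547.5 - 0.75(91.25) = 479.0625.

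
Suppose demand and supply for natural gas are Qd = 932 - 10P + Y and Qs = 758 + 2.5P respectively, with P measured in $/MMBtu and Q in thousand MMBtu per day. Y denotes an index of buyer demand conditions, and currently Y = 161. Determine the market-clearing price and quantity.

With Y = 161, demand is Qd = 1093 - 10P.
The market clears where 1093 - 10P = 758 + 2.5P. Rearranging, 12.5P = 335, hence P* = 26.8.
From the demand curve, Q* = 1093 - 10(26.8) = 825.

P* = 26.8, Q* = 825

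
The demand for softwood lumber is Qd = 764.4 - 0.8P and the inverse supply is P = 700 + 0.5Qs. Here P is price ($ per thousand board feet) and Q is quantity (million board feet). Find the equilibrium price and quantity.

P* = 773, Q* = 146

Inverting to quantity form: Qs = -1400 + 2P.
Equating demand and supply, 764.4 - 0.8P = -1400 + 2P gives 2.8P = 2164.4, so P* = 773.
From the demand curve, Q* = 764.4 - 0.8(773) = 146.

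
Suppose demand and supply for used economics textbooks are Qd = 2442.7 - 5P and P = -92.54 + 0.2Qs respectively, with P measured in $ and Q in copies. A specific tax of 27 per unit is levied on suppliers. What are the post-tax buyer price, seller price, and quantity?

P_b = 211.5, P_s = 184.5, Q = 1385.2

Solving each curve for Q: Qs = 462.7 + 5P.
The tax drives a wedge P_b - P_s = 27. Substituting P_s = P_b - 27 into supply: Qs = 327.7 + 5P_b.
Equate demand and the shifted supply: 2442.7 - 5P_b = 327.7 + 5P_b, giving 10P_b = 2115, so P_b = 211.5.
So P_s = 184.5 and the quantity traded is Q = 2442.7 - 5(211.5) = 1385.2.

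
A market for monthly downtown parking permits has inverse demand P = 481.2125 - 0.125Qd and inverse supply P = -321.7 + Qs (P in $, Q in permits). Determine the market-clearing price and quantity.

In direct form, Qd = 3849.7 - 8P and Qs = 321.7 + P.
At equilibrium Qd = Qs, so 3849.7 - 8P = 321.7 + P; collecting terms, 3528 = 9P and P* = 392.
Plugging P* into demand: Q* = 3849.7 - 8(392) = 713.7.

P* = 392, Q* = 713.7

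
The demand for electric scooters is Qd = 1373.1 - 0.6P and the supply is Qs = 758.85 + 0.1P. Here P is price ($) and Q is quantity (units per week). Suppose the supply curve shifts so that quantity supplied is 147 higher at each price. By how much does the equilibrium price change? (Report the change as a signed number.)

Set Qd = Qs: 1373.1 - 0.6P = 758.85 + 0.1P, so 614.25 = 0.7P and P* = 877.5.
From the demand curve, Q* = 1373.1 - 0.6(877.5) = 846.6.
After the shift, supply is Qs = 905.85 + 0.1P.
Re-solving, 0.7P = 467.25 gives P = 667.5 and Q = 972.6.
ΔP = 667.5 - 877.5 = -210.

ΔP = -210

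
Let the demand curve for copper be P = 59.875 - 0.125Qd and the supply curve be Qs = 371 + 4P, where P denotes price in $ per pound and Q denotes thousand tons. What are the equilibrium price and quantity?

P* = 9, Q* = 407

In direct form, Qd = 479 - 8P.
At equilibrium Qd = Qs, so 479 - 8P = 371 + 4P; collecting terms, 108 = 12P and P* = 9.
Then Q* = 479 - 8(9) = 407.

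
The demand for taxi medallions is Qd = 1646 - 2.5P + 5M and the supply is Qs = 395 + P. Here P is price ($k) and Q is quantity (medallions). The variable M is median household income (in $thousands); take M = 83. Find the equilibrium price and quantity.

P* = 476, Q* = 871

With M = 83, demand is Qd = 2061 - 2.5P.
Set Qd = Qs: 2061 - 2.5P = 395 + P, so 1666 = 3.5P and P* = 476.
From the demand curve, Q* = 2061 - 2.5(476) = 871.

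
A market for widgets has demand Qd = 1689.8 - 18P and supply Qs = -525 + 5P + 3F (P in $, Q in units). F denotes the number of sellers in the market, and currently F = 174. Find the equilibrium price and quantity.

With F = 174, supply is Qs = -3 + 5P.
The market clears where 1689.8 - 18P = -3 + 5P. Rearranging, 23P = 1692.8, hence P* = 73.6.
Plugging P* into demand: Q* = 1689.8 - 18(73.6) = 365.

P* = 73.6, Q* = 365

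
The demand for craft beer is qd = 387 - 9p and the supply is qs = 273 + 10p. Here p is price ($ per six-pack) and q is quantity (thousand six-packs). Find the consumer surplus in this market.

Equating demand and supply, 387 - 9p = 273 + 10p gives 19p = 114, so p* = 6.
Substitute back: q* = 387 - 9(6) = 333.
Demand choke price (qd = 0): p = 387/9 = 43. Consumer surplus = ½ × (43 - 6) × 333 = 6160.5.

Consumer surplus = 6160.5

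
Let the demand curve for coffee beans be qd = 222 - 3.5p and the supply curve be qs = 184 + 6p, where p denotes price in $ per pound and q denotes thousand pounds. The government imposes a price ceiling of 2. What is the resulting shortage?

Shortage = 19

Evaluating both curves at the ceiling price 2 gives qd = 215, qs = 196.
Shortage = qd - qs = 215 - 196 = 19.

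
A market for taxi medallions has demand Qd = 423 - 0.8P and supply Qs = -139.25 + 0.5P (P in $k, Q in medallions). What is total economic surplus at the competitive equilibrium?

The market clears where 423 - 0.8P = -139.25 + 0.5P. Rearranging, 1.3P = 562.25, hence P* = 432.5.
Plugging P* into demand: Q* = 423 - 0.8(432.5) = 77.
Demand choke price = 528.75; supply choke price = 278.5. CS = ½(528.75 - 432.5)(77) = 3705.625; PS = ½(432.5 - 278.5)(77) = 5929. Total surplus = 9634.625.

Total surplus = 9634.625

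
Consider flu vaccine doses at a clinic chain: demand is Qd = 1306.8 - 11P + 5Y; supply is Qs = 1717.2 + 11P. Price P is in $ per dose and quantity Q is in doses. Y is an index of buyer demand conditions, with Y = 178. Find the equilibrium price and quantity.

P* = 21.8, Q* = 1957

With Y = 178, demand is Qd = 2196.8 - 11P.
At equilibrium Qd = Qs, so 2196.8 - 11P = 1717.2 + 11P; collecting terms, 479.6 = 22P and P* = 21.8.
From the demand curve, Q* = 2196.8 - 11(21.8) = 1957.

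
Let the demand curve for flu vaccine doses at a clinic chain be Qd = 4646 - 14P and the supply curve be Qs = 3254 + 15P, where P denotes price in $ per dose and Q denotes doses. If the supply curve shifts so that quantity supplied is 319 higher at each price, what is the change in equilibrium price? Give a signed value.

ΔP = -11

Equating demand and supply, 4646 - 14P = 3254 + 15P gives 29P = 1392, so P* = 48.
From the demand curve, Q* = 4646 - 14(48) = 3974.
After the shift, supply is Qs = 3573 + 15P.
Re-solving, 29P = 1073 gives P = 37 and Q = 4128.
ΔP = 37 - 48 = -11.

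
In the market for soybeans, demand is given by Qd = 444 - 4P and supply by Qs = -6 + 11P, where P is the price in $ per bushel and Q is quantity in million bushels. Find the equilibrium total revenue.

Set Qd = Qs: 444 - 4P = -6 + 11P, so 450 = 15P and P* = 30.
Plugging P* into demand: Q* = 444 - 4(30) = 324.
Total revenue = P* × Q* = 30 × 324 = 9720.

Total revenue = 9720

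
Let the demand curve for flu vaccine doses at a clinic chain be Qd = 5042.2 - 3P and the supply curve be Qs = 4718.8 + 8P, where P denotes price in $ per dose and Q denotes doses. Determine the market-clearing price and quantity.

P* = 29.4, Q* = 4954

Equating demand and supply, 5042.2 - 3P = 4718.8 + 8P gives 11P = 323.4, so P* = 29.4.
Plugging P* into demand: Q* = 5042.2 - 3(29.4) = 4954.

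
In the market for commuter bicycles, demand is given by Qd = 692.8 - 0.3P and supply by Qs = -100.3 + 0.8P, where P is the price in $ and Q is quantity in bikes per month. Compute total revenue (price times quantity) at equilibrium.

At equilibrium Qd = Qs, so 692.8 - 0.3P = -100.3 + 0.8P; collecting terms, 793.1 = 1.1P and P* = 721.
Then Q* = 692.8 - 0.3(721) = 476.5.
Total revenue = P* × Q* = 721 × 476.5 = 343556.5.

Total revenue = 343556.5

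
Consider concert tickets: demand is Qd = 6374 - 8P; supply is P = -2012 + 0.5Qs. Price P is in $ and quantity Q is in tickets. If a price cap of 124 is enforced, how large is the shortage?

Shortage = 1110

In direct form, Qs = 4024 + 2P.
With P fixed at 124, quantity demanded is 5382 and quantity supplied is 4272.
Shortage = Qd - Qs = 5382 - 4272 = 1110.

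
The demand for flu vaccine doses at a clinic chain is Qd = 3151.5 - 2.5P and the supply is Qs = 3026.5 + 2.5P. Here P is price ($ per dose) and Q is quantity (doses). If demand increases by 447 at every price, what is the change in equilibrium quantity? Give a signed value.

ΔQ = 223.5

Equating demand and supply, 3151.5 - 2.5P = 3026.5 + 2.5P gives 5P = 125, so P* = 25.
From the demand curve, Q* = 3151.5 - 2.5(25) = 3089.
After the shift, demand is Qd = 3598.5 - 2.5P.
The new intersection has 572 = 5P, i.e. P = 114.4, Q = 3312.5.
ΔQ = 3312.5 - 3089 = 223.5.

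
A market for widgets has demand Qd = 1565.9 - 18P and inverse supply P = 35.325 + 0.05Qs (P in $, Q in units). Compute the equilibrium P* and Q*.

P* = 59.8, Q* = 489.5

Solving each curve for Q: Qs = -706.5 + 20P.
At equilibrium Qd = Qs, so 1565.9 - 18P = -706.5 + 20P; collecting terms, 2272.4 = 38P and P* = 59.8.
Then Q* = 1565.9 - 18(59.8) = 489.5.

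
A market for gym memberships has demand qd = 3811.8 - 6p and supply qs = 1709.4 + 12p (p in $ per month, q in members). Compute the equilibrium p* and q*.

p* = 116.8, q* = 3111

Set qd = qs: 3811.8 - 6p = 1709.4 + 12p, so 2102.4 = 18p and p* = 116.8.
Substitute back: q* = 3811.8 - 6(116.8) = 3111.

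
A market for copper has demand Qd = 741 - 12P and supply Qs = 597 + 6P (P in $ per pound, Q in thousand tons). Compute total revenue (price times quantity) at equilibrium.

Total revenue = 5160

Equating demand and supply, 741 - 12P = 597 + 6P gives 18P = 144, so P* = 8.
Then Q* = 741 - 12(8) = 645.
Total revenue = P* × Q* = 8 × 645 = 5160.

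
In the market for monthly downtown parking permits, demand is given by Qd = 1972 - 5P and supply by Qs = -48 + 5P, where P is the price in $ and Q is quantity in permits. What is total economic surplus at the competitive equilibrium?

Total surplus = 185088.8

Equating demand and supply, 1972 - 5P = -48 + 5P gives 10P = 2020, so P* = 202.
From the demand curve, Q* = 1972 - 5(202) = 962.
Demand choke price = 394.4; supply choke price = 9.6. CS = ½(394.4 - 202)(962) = 92544.4; PS = ½(202 - 9.6)(962) = 92544.4. Total surplus = 185088.8.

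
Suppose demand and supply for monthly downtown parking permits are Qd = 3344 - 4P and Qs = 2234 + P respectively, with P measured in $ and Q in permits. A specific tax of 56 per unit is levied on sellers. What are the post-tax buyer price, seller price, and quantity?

P_b = 233.2, P_s = 177.2, Q = 2411.2

The tax drives a wedge P_b - P_s = 56. Substituting P_s = P_b - 56 into supply: Qs = 2178 + P_b.
Equate demand and the shifted supply: 3344 - 4P_b = 2178 + P_b, giving 5P_b = 1166, so P_b = 233.2.
So P_s = 177.2 and the quantity traded is Q = 3344 - 4(233.2) = 2411.2.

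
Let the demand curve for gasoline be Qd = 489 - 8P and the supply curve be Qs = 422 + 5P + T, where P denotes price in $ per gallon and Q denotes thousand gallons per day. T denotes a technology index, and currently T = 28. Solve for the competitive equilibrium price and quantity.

With T = 28, supply is Qs = 450 + 5P.
At equilibrium Qd = Qs, so 489 - 8P = 450 + 5P; collecting terms, 39 = 13P and P* = 3.
From the demand curve, Q* = 489 - 8(3) = 465.

P* = 3, Q* = 465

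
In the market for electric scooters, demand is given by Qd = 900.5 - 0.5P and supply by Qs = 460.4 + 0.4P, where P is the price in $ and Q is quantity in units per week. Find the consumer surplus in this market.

At equilibrium Qd = Qs, so 900.5 - 0.5P = 460.4 + 0.4P; collecting terms, 440.1 = 0.9P and P* = 489.
Plugging P* into demand: Q* = 900.5 - 0.5(489) = 656.
Demand choke price (Qd = 0): P = 900.5/0.5 = 1801. Consumer surplus = ½ × (1801 - 489) × 656 = 430336.

Consumer surplus = 430336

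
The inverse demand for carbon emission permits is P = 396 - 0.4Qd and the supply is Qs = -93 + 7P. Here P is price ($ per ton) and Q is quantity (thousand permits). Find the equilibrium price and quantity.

P* = 114, Q* = 705

In direct form, Qd = 990 - 2.5P.
At equilibrium Qd = Qs, so 990 - 2.5P = -93 + 7P; collecting terms, 1083 = 9.5P and P* = 114.
Plugging P* into demand: Q* = 990 - 2.5(114) = 705.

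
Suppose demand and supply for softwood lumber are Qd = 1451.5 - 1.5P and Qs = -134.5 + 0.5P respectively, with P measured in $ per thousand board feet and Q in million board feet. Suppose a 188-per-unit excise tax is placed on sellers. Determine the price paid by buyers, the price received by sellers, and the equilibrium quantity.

The tax drives a wedge P_b - P_s = 188. Substituting P_s = P_b - 188 into supply: Qs = -228.5 + 0.5P_b.
Market clearing requires 1451.5 - 1.5P_b = -228.5 + 0.5P_b; hence 1680 = 2P_b and P_b = 840.
So P_s = 652 and the quantity traded is Q = 1451.5 - 1.5(840) = 191.5.

P_b = 840, P_s = 652, Q = 191.5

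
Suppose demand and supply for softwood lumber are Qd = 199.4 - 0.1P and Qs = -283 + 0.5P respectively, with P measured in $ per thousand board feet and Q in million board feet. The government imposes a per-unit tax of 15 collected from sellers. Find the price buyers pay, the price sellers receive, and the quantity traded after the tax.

P_b = 816.5, P_s = 801.5, Q = 117.75

Sellers keep P_s = P_b - 15 per unit, so supply in terms of the buyer price is Qs = -290.5 + 0.5P_b.
Market clearing requires 199.4 - 0.1P_b = -290.5 + 0.5P_b; hence 489.9 = 0.6P_b and P_b = 816.5.
So P_s = 801.5 and the quantity traded is Q = 199.4 - 0.1(816.5) = 117.75.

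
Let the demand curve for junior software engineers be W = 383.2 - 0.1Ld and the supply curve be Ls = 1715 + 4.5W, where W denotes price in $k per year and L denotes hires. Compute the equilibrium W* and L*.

Inverting to quantity form: Ld = 3832 - 10W.
Set Ld = Ls: 3832 - 10W = 1715 + 4.5W, so 2117 = 14.5W and W* = 146.
Substitute back: L* = 3832 - 10(146) = 2372.

W* = 146, L* = 2372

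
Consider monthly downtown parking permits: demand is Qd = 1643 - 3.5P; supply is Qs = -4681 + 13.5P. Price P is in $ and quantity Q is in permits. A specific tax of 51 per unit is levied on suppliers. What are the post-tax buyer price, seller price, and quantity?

P_b = 412.5, P_s = 361.5, Q = 199.25

With a tax of 51 on suppliers, they supply based on the net price P_s = P_b - 51, so Qs = -5369.5 + 13.5P_b.
Equate demand and the shifted supply: 1643 - 3.5P_b = -5369.5 + 13.5P_b, giving 17P_b = 7012.5, so P_b = 412.5.
Then P_s = 412.5 - 51 = 361.5 and Q = 1643 - 3.5(412.5) = 199.25.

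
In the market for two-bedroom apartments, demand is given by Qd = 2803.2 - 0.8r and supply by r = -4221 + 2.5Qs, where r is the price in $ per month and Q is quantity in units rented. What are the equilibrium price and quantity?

r* = 929, Q* = 2060

In direct form, Qs = 1688.4 + 0.4r.
At equilibrium Qd = Qs, so 2803.2 - 0.8r = 1688.4 + 0.4r; collecting terms, 1114.8 = 1.2r and r* = 929.
Substitute back: Q* = 2803.2 - 0.8(929) = 2060.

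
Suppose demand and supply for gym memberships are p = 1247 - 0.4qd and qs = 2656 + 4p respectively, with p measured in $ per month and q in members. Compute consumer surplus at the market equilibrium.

Inverting to quantity form: qd = 3117.5 - 2.5p.
At equilibrium qd = qs, so 3117.5 - 2.5p = 2656 + 4p; collecting terms, 461.5 = 6.5p and p* = 71.
Substitute back: q* = 3117.5 - 2.5(71) = 2940.
Demand choke price (qd = 0): p = 3117.5/2.5 = 1247. Consumer surplus = ½ × (1247 - 71) × 2940 = 1728720.

Consumer surplus = 1728720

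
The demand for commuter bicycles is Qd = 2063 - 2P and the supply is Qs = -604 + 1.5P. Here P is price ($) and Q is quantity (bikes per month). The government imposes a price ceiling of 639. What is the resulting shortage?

Shortage = 430.5

At P = 639: Qd = 785 and Qs = 354.5.
Shortage = Qd - Qs = 785 - 354.5 = 430.5.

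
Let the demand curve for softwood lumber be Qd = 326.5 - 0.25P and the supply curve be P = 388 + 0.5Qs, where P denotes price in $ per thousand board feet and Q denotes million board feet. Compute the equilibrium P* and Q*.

P* = 490, Q* = 204

Inverting to quantity form: Qs = -776 + 2P.
Set Qd = Qs: 326.5 - 0.25P = -776 + 2P, so 1102.5 = 2.25P and P* = 490.
Plugging P* into demand: Q* = 326.5 - 0.25(490) = 204.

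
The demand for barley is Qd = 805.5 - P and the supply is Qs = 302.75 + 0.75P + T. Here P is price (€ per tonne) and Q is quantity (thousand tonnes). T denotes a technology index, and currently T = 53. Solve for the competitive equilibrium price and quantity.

With T = 53, supply is Qs = 355.75 + 0.75P.
The market clears where 805.5 - P = 355.75 + 0.75P. Rearranging, 1.75P = 449.75, hence P* = 257.
From the demand curve, Q* = 805.5 - 257 = 548.5.

P* = 257, Q* = 548.5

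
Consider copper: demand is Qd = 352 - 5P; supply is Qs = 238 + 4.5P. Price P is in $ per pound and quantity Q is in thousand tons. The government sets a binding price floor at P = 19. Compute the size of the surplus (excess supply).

Surplus = 66.5

At P = 19: Qd = 257 and Qs = 323.5.
Surplus = Qs - Qd = 323.5 - 257 = 66.5.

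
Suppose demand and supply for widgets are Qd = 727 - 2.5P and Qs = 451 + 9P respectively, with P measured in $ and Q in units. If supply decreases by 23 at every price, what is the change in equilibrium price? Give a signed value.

Set Qd = Qs: 727 - 2.5P = 451 + 9P, so 276 = 11.5P and P* = 24.
From the demand curve, Q* = 727 - 2.5(24) = 667.
After the shift, supply is Qs = 428 + 9P.
Re-solving, 11.5P = 299 gives P = 26 and Q = 662.
ΔP = 26 - 24 = 2.

ΔP = 2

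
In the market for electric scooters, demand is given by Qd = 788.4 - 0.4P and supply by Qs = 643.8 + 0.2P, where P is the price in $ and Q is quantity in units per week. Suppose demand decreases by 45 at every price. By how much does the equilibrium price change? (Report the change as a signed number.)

ΔP = -75

Set Qd = Qs: 788.4 - 0.4P = 643.8 + 0.2P, so 144.6 = 0.6P and P* = 241.
From the demand curve, Q* = 788.4 - 0.4(241) = 692.
After the shift, demand is Qd = 743.4 - 0.4P.
The new intersection has 99.6 = 0.6P, i.e. P = 166, Q = 677.
ΔP = 166 - 241 = -75.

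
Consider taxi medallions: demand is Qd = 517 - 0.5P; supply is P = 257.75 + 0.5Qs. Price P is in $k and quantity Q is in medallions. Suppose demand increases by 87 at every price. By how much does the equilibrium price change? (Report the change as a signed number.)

In direct form, Qs = -515.5 + 2P.
The market clears where 517 - 0.5P = -515.5 + 2P. Rearranging, 2.5P = 1032.5, hence P* = 413.
Substitute back: Q* = 517 - 0.5(413) = 310.5.
After the shift, demand is Qd = 604 - 0.5P.
New equilibrium: 1119.5 = 2.5P, so P = 447.8 and Q = 380.1.
ΔP = 447.8 - 413 = 34.8.

ΔP = 34.8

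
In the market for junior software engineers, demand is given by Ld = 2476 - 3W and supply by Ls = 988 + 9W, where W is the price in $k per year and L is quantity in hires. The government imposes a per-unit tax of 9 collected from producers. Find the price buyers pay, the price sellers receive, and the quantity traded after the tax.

The tax drives a wedge W_b - W_s = 9. Substituting W_s = W_b - 9 into supply: Ls = 907 + 9W_b.
Equate demand and the shifted supply: 2476 - 3W_b = 907 + 9W_b, giving 12W_b = 1569, so W_b = 130.75.
Then W_s = 130.75 - 9 = 121.75 and L = 2476 - 3(130.75) = 2083.75.

W_b = 130.75, W_s = 121.75, L = 2083.75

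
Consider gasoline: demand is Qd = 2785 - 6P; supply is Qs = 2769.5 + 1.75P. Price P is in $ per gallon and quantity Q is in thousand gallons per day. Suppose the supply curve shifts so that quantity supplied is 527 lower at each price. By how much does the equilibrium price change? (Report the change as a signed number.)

Set Qd = Qs: 2785 - 6P = 2769.5 + 1.75P, so 15.5 = 7.75P and P* = 2.
Substitute back: Q* = 2785 - 6(2) = 2773.
After the shift, supply is Qs = 2242.5 + 1.75P.
The new intersection has 542.5 = 7.75P, i.e. P = 70, Q = 2365.
ΔP = 70 - 2 = 68.

ΔP = 68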